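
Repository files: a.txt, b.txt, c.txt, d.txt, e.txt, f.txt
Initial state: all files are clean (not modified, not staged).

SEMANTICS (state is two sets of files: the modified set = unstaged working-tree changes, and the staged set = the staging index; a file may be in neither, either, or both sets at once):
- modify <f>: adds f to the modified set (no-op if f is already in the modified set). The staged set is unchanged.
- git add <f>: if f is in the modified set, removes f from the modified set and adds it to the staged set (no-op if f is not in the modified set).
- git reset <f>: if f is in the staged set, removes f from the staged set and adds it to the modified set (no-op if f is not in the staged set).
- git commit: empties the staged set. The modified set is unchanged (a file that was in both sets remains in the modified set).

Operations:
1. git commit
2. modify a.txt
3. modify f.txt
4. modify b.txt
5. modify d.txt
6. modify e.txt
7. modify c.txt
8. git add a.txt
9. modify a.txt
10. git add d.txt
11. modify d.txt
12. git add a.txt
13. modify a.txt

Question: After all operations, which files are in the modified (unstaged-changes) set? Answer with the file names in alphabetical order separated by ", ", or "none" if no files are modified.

Answer: a.txt, b.txt, c.txt, d.txt, e.txt, f.txt

Derivation:
After op 1 (git commit): modified={none} staged={none}
After op 2 (modify a.txt): modified={a.txt} staged={none}
After op 3 (modify f.txt): modified={a.txt, f.txt} staged={none}
After op 4 (modify b.txt): modified={a.txt, b.txt, f.txt} staged={none}
After op 5 (modify d.txt): modified={a.txt, b.txt, d.txt, f.txt} staged={none}
After op 6 (modify e.txt): modified={a.txt, b.txt, d.txt, e.txt, f.txt} staged={none}
After op 7 (modify c.txt): modified={a.txt, b.txt, c.txt, d.txt, e.txt, f.txt} staged={none}
After op 8 (git add a.txt): modified={b.txt, c.txt, d.txt, e.txt, f.txt} staged={a.txt}
After op 9 (modify a.txt): modified={a.txt, b.txt, c.txt, d.txt, e.txt, f.txt} staged={a.txt}
After op 10 (git add d.txt): modified={a.txt, b.txt, c.txt, e.txt, f.txt} staged={a.txt, d.txt}
After op 11 (modify d.txt): modified={a.txt, b.txt, c.txt, d.txt, e.txt, f.txt} staged={a.txt, d.txt}
After op 12 (git add a.txt): modified={b.txt, c.txt, d.txt, e.txt, f.txt} staged={a.txt, d.txt}
After op 13 (modify a.txt): modified={a.txt, b.txt, c.txt, d.txt, e.txt, f.txt} staged={a.txt, d.txt}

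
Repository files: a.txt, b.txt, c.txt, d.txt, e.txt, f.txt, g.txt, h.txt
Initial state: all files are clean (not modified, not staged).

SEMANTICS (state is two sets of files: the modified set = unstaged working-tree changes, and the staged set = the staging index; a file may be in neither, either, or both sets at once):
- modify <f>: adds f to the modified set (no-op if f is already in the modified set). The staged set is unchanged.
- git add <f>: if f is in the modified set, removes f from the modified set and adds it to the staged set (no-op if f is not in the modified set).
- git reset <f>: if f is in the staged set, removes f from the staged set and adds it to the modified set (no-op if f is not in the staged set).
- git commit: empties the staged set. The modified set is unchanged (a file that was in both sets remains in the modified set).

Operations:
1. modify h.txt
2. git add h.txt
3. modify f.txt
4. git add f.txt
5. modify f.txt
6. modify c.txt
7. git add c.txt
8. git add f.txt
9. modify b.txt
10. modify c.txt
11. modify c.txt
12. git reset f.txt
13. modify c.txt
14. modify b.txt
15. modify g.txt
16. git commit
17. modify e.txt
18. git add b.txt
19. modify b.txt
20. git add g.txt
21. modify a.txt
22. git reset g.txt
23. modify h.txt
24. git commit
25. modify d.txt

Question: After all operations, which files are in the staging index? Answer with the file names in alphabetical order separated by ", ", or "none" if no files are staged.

After op 1 (modify h.txt): modified={h.txt} staged={none}
After op 2 (git add h.txt): modified={none} staged={h.txt}
After op 3 (modify f.txt): modified={f.txt} staged={h.txt}
After op 4 (git add f.txt): modified={none} staged={f.txt, h.txt}
After op 5 (modify f.txt): modified={f.txt} staged={f.txt, h.txt}
After op 6 (modify c.txt): modified={c.txt, f.txt} staged={f.txt, h.txt}
After op 7 (git add c.txt): modified={f.txt} staged={c.txt, f.txt, h.txt}
After op 8 (git add f.txt): modified={none} staged={c.txt, f.txt, h.txt}
After op 9 (modify b.txt): modified={b.txt} staged={c.txt, f.txt, h.txt}
After op 10 (modify c.txt): modified={b.txt, c.txt} staged={c.txt, f.txt, h.txt}
After op 11 (modify c.txt): modified={b.txt, c.txt} staged={c.txt, f.txt, h.txt}
After op 12 (git reset f.txt): modified={b.txt, c.txt, f.txt} staged={c.txt, h.txt}
After op 13 (modify c.txt): modified={b.txt, c.txt, f.txt} staged={c.txt, h.txt}
After op 14 (modify b.txt): modified={b.txt, c.txt, f.txt} staged={c.txt, h.txt}
After op 15 (modify g.txt): modified={b.txt, c.txt, f.txt, g.txt} staged={c.txt, h.txt}
After op 16 (git commit): modified={b.txt, c.txt, f.txt, g.txt} staged={none}
After op 17 (modify e.txt): modified={b.txt, c.txt, e.txt, f.txt, g.txt} staged={none}
After op 18 (git add b.txt): modified={c.txt, e.txt, f.txt, g.txt} staged={b.txt}
After op 19 (modify b.txt): modified={b.txt, c.txt, e.txt, f.txt, g.txt} staged={b.txt}
After op 20 (git add g.txt): modified={b.txt, c.txt, e.txt, f.txt} staged={b.txt, g.txt}
After op 21 (modify a.txt): modified={a.txt, b.txt, c.txt, e.txt, f.txt} staged={b.txt, g.txt}
After op 22 (git reset g.txt): modified={a.txt, b.txt, c.txt, e.txt, f.txt, g.txt} staged={b.txt}
After op 23 (modify h.txt): modified={a.txt, b.txt, c.txt, e.txt, f.txt, g.txt, h.txt} staged={b.txt}
After op 24 (git commit): modified={a.txt, b.txt, c.txt, e.txt, f.txt, g.txt, h.txt} staged={none}
After op 25 (modify d.txt): modified={a.txt, b.txt, c.txt, d.txt, e.txt, f.txt, g.txt, h.txt} staged={none}

Answer: none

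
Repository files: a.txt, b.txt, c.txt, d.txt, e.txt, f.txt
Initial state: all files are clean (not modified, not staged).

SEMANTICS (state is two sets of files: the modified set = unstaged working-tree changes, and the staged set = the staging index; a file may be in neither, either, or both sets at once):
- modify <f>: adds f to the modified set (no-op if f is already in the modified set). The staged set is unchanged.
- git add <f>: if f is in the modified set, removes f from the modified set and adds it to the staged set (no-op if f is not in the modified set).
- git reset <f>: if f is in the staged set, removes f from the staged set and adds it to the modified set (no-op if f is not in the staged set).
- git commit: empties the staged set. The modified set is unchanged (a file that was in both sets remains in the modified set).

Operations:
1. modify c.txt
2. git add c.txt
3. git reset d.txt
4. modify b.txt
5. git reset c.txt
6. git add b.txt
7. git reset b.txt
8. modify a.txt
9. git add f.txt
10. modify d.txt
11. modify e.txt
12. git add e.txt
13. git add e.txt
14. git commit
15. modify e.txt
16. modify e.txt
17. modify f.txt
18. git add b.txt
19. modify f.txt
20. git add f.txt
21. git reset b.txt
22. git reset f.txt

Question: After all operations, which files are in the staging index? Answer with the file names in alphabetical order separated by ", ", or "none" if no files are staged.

Answer: none

Derivation:
After op 1 (modify c.txt): modified={c.txt} staged={none}
After op 2 (git add c.txt): modified={none} staged={c.txt}
After op 3 (git reset d.txt): modified={none} staged={c.txt}
After op 4 (modify b.txt): modified={b.txt} staged={c.txt}
After op 5 (git reset c.txt): modified={b.txt, c.txt} staged={none}
After op 6 (git add b.txt): modified={c.txt} staged={b.txt}
After op 7 (git reset b.txt): modified={b.txt, c.txt} staged={none}
After op 8 (modify a.txt): modified={a.txt, b.txt, c.txt} staged={none}
After op 9 (git add f.txt): modified={a.txt, b.txt, c.txt} staged={none}
After op 10 (modify d.txt): modified={a.txt, b.txt, c.txt, d.txt} staged={none}
After op 11 (modify e.txt): modified={a.txt, b.txt, c.txt, d.txt, e.txt} staged={none}
After op 12 (git add e.txt): modified={a.txt, b.txt, c.txt, d.txt} staged={e.txt}
After op 13 (git add e.txt): modified={a.txt, b.txt, c.txt, d.txt} staged={e.txt}
After op 14 (git commit): modified={a.txt, b.txt, c.txt, d.txt} staged={none}
After op 15 (modify e.txt): modified={a.txt, b.txt, c.txt, d.txt, e.txt} staged={none}
After op 16 (modify e.txt): modified={a.txt, b.txt, c.txt, d.txt, e.txt} staged={none}
After op 17 (modify f.txt): modified={a.txt, b.txt, c.txt, d.txt, e.txt, f.txt} staged={none}
After op 18 (git add b.txt): modified={a.txt, c.txt, d.txt, e.txt, f.txt} staged={b.txt}
After op 19 (modify f.txt): modified={a.txt, c.txt, d.txt, e.txt, f.txt} staged={b.txt}
After op 20 (git add f.txt): modified={a.txt, c.txt, d.txt, e.txt} staged={b.txt, f.txt}
After op 21 (git reset b.txt): modified={a.txt, b.txt, c.txt, d.txt, e.txt} staged={f.txt}
After op 22 (git reset f.txt): modified={a.txt, b.txt, c.txt, d.txt, e.txt, f.txt} staged={none}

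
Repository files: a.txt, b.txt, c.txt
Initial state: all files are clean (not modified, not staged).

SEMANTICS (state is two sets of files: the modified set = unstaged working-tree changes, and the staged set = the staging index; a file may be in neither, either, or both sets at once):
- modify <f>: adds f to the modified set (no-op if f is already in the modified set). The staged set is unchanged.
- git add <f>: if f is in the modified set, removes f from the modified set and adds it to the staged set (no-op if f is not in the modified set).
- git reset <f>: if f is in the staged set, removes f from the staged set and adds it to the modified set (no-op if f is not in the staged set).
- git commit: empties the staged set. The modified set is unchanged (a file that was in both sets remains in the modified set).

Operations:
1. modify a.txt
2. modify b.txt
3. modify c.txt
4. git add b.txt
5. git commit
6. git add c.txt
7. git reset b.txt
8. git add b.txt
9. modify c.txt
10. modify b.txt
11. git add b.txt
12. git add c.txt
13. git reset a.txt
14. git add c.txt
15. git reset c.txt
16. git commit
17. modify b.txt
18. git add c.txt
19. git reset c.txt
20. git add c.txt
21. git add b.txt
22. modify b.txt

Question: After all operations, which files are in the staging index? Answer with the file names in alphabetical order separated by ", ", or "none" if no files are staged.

Answer: b.txt, c.txt

Derivation:
After op 1 (modify a.txt): modified={a.txt} staged={none}
After op 2 (modify b.txt): modified={a.txt, b.txt} staged={none}
After op 3 (modify c.txt): modified={a.txt, b.txt, c.txt} staged={none}
After op 4 (git add b.txt): modified={a.txt, c.txt} staged={b.txt}
After op 5 (git commit): modified={a.txt, c.txt} staged={none}
After op 6 (git add c.txt): modified={a.txt} staged={c.txt}
After op 7 (git reset b.txt): modified={a.txt} staged={c.txt}
After op 8 (git add b.txt): modified={a.txt} staged={c.txt}
After op 9 (modify c.txt): modified={a.txt, c.txt} staged={c.txt}
After op 10 (modify b.txt): modified={a.txt, b.txt, c.txt} staged={c.txt}
After op 11 (git add b.txt): modified={a.txt, c.txt} staged={b.txt, c.txt}
After op 12 (git add c.txt): modified={a.txt} staged={b.txt, c.txt}
After op 13 (git reset a.txt): modified={a.txt} staged={b.txt, c.txt}
After op 14 (git add c.txt): modified={a.txt} staged={b.txt, c.txt}
After op 15 (git reset c.txt): modified={a.txt, c.txt} staged={b.txt}
After op 16 (git commit): modified={a.txt, c.txt} staged={none}
After op 17 (modify b.txt): modified={a.txt, b.txt, c.txt} staged={none}
After op 18 (git add c.txt): modified={a.txt, b.txt} staged={c.txt}
After op 19 (git reset c.txt): modified={a.txt, b.txt, c.txt} staged={none}
After op 20 (git add c.txt): modified={a.txt, b.txt} staged={c.txt}
After op 21 (git add b.txt): modified={a.txt} staged={b.txt, c.txt}
After op 22 (modify b.txt): modified={a.txt, b.txt} staged={b.txt, c.txt}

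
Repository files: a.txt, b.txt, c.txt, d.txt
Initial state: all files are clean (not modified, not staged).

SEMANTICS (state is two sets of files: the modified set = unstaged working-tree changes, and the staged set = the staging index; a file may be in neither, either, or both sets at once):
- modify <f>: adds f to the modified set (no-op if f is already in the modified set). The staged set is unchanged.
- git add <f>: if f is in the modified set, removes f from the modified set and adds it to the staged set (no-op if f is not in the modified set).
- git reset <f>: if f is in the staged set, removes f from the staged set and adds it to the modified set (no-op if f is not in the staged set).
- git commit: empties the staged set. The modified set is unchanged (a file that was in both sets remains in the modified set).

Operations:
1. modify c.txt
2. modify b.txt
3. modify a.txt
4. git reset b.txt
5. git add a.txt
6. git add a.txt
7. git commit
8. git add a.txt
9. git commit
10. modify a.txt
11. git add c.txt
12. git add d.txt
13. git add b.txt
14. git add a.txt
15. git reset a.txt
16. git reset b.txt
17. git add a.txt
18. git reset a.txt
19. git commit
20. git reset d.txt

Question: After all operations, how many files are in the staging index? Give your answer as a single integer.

Answer: 0

Derivation:
After op 1 (modify c.txt): modified={c.txt} staged={none}
After op 2 (modify b.txt): modified={b.txt, c.txt} staged={none}
After op 3 (modify a.txt): modified={a.txt, b.txt, c.txt} staged={none}
After op 4 (git reset b.txt): modified={a.txt, b.txt, c.txt} staged={none}
After op 5 (git add a.txt): modified={b.txt, c.txt} staged={a.txt}
After op 6 (git add a.txt): modified={b.txt, c.txt} staged={a.txt}
After op 7 (git commit): modified={b.txt, c.txt} staged={none}
After op 8 (git add a.txt): modified={b.txt, c.txt} staged={none}
After op 9 (git commit): modified={b.txt, c.txt} staged={none}
After op 10 (modify a.txt): modified={a.txt, b.txt, c.txt} staged={none}
After op 11 (git add c.txt): modified={a.txt, b.txt} staged={c.txt}
After op 12 (git add d.txt): modified={a.txt, b.txt} staged={c.txt}
After op 13 (git add b.txt): modified={a.txt} staged={b.txt, c.txt}
After op 14 (git add a.txt): modified={none} staged={a.txt, b.txt, c.txt}
After op 15 (git reset a.txt): modified={a.txt} staged={b.txt, c.txt}
After op 16 (git reset b.txt): modified={a.txt, b.txt} staged={c.txt}
After op 17 (git add a.txt): modified={b.txt} staged={a.txt, c.txt}
After op 18 (git reset a.txt): modified={a.txt, b.txt} staged={c.txt}
After op 19 (git commit): modified={a.txt, b.txt} staged={none}
After op 20 (git reset d.txt): modified={a.txt, b.txt} staged={none}
Final staged set: {none} -> count=0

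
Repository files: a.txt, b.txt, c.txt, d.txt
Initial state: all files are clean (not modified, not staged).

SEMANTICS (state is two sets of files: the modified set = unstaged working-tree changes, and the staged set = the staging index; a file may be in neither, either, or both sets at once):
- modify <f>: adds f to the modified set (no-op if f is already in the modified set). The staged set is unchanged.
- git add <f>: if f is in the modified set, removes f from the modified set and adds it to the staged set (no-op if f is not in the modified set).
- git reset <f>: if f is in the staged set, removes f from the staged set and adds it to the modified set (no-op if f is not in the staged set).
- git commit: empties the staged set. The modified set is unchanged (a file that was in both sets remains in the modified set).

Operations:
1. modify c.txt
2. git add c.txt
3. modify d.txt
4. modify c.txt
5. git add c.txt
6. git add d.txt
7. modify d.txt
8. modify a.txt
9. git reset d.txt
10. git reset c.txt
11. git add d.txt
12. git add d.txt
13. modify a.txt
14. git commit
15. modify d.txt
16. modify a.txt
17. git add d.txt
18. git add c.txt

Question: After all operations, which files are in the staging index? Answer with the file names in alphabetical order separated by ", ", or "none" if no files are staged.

Answer: c.txt, d.txt

Derivation:
After op 1 (modify c.txt): modified={c.txt} staged={none}
After op 2 (git add c.txt): modified={none} staged={c.txt}
After op 3 (modify d.txt): modified={d.txt} staged={c.txt}
After op 4 (modify c.txt): modified={c.txt, d.txt} staged={c.txt}
After op 5 (git add c.txt): modified={d.txt} staged={c.txt}
After op 6 (git add d.txt): modified={none} staged={c.txt, d.txt}
After op 7 (modify d.txt): modified={d.txt} staged={c.txt, d.txt}
After op 8 (modify a.txt): modified={a.txt, d.txt} staged={c.txt, d.txt}
After op 9 (git reset d.txt): modified={a.txt, d.txt} staged={c.txt}
After op 10 (git reset c.txt): modified={a.txt, c.txt, d.txt} staged={none}
After op 11 (git add d.txt): modified={a.txt, c.txt} staged={d.txt}
After op 12 (git add d.txt): modified={a.txt, c.txt} staged={d.txt}
After op 13 (modify a.txt): modified={a.txt, c.txt} staged={d.txt}
After op 14 (git commit): modified={a.txt, c.txt} staged={none}
After op 15 (modify d.txt): modified={a.txt, c.txt, d.txt} staged={none}
After op 16 (modify a.txt): modified={a.txt, c.txt, d.txt} staged={none}
After op 17 (git add d.txt): modified={a.txt, c.txt} staged={d.txt}
After op 18 (git add c.txt): modified={a.txt} staged={c.txt, d.txt}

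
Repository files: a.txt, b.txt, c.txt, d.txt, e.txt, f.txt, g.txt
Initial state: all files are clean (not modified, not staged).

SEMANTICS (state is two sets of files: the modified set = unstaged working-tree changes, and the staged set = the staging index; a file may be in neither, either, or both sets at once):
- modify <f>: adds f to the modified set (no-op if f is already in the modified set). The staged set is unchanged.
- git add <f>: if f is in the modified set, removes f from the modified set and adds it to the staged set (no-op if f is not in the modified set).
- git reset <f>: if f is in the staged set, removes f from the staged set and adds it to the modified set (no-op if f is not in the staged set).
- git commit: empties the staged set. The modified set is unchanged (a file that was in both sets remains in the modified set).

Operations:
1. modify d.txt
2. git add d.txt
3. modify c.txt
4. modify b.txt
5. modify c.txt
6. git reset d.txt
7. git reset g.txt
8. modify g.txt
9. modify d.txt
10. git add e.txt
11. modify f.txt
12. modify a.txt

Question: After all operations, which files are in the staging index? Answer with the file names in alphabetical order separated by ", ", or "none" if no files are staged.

After op 1 (modify d.txt): modified={d.txt} staged={none}
After op 2 (git add d.txt): modified={none} staged={d.txt}
After op 3 (modify c.txt): modified={c.txt} staged={d.txt}
After op 4 (modify b.txt): modified={b.txt, c.txt} staged={d.txt}
After op 5 (modify c.txt): modified={b.txt, c.txt} staged={d.txt}
After op 6 (git reset d.txt): modified={b.txt, c.txt, d.txt} staged={none}
After op 7 (git reset g.txt): modified={b.txt, c.txt, d.txt} staged={none}
After op 8 (modify g.txt): modified={b.txt, c.txt, d.txt, g.txt} staged={none}
After op 9 (modify d.txt): modified={b.txt, c.txt, d.txt, g.txt} staged={none}
After op 10 (git add e.txt): modified={b.txt, c.txt, d.txt, g.txt} staged={none}
After op 11 (modify f.txt): modified={b.txt, c.txt, d.txt, f.txt, g.txt} staged={none}
After op 12 (modify a.txt): modified={a.txt, b.txt, c.txt, d.txt, f.txt, g.txt} staged={none}

Answer: none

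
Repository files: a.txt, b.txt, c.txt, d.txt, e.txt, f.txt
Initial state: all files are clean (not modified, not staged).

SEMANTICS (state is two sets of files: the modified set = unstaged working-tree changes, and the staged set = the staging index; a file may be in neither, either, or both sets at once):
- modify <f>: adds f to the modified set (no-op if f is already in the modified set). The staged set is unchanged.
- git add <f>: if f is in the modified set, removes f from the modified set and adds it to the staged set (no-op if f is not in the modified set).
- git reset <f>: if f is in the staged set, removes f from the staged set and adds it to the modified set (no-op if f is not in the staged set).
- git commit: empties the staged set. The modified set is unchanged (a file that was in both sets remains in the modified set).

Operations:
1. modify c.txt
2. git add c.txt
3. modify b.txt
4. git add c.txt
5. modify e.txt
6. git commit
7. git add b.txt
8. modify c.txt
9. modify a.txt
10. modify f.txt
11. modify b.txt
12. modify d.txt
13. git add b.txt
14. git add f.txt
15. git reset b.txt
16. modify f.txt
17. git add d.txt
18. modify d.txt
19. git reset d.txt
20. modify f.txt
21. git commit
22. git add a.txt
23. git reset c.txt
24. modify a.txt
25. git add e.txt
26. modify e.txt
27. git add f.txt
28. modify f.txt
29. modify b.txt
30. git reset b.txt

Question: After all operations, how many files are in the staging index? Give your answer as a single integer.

Answer: 3

Derivation:
After op 1 (modify c.txt): modified={c.txt} staged={none}
After op 2 (git add c.txt): modified={none} staged={c.txt}
After op 3 (modify b.txt): modified={b.txt} staged={c.txt}
After op 4 (git add c.txt): modified={b.txt} staged={c.txt}
After op 5 (modify e.txt): modified={b.txt, e.txt} staged={c.txt}
After op 6 (git commit): modified={b.txt, e.txt} staged={none}
After op 7 (git add b.txt): modified={e.txt} staged={b.txt}
After op 8 (modify c.txt): modified={c.txt, e.txt} staged={b.txt}
After op 9 (modify a.txt): modified={a.txt, c.txt, e.txt} staged={b.txt}
After op 10 (modify f.txt): modified={a.txt, c.txt, e.txt, f.txt} staged={b.txt}
After op 11 (modify b.txt): modified={a.txt, b.txt, c.txt, e.txt, f.txt} staged={b.txt}
After op 12 (modify d.txt): modified={a.txt, b.txt, c.txt, d.txt, e.txt, f.txt} staged={b.txt}
After op 13 (git add b.txt): modified={a.txt, c.txt, d.txt, e.txt, f.txt} staged={b.txt}
After op 14 (git add f.txt): modified={a.txt, c.txt, d.txt, e.txt} staged={b.txt, f.txt}
After op 15 (git reset b.txt): modified={a.txt, b.txt, c.txt, d.txt, e.txt} staged={f.txt}
After op 16 (modify f.txt): modified={a.txt, b.txt, c.txt, d.txt, e.txt, f.txt} staged={f.txt}
After op 17 (git add d.txt): modified={a.txt, b.txt, c.txt, e.txt, f.txt} staged={d.txt, f.txt}
After op 18 (modify d.txt): modified={a.txt, b.txt, c.txt, d.txt, e.txt, f.txt} staged={d.txt, f.txt}
After op 19 (git reset d.txt): modified={a.txt, b.txt, c.txt, d.txt, e.txt, f.txt} staged={f.txt}
After op 20 (modify f.txt): modified={a.txt, b.txt, c.txt, d.txt, e.txt, f.txt} staged={f.txt}
After op 21 (git commit): modified={a.txt, b.txt, c.txt, d.txt, e.txt, f.txt} staged={none}
After op 22 (git add a.txt): modified={b.txt, c.txt, d.txt, e.txt, f.txt} staged={a.txt}
After op 23 (git reset c.txt): modified={b.txt, c.txt, d.txt, e.txt, f.txt} staged={a.txt}
After op 24 (modify a.txt): modified={a.txt, b.txt, c.txt, d.txt, e.txt, f.txt} staged={a.txt}
After op 25 (git add e.txt): modified={a.txt, b.txt, c.txt, d.txt, f.txt} staged={a.txt, e.txt}
After op 26 (modify e.txt): modified={a.txt, b.txt, c.txt, d.txt, e.txt, f.txt} staged={a.txt, e.txt}
After op 27 (git add f.txt): modified={a.txt, b.txt, c.txt, d.txt, e.txt} staged={a.txt, e.txt, f.txt}
After op 28 (modify f.txt): modified={a.txt, b.txt, c.txt, d.txt, e.txt, f.txt} staged={a.txt, e.txt, f.txt}
After op 29 (modify b.txt): modified={a.txt, b.txt, c.txt, d.txt, e.txt, f.txt} staged={a.txt, e.txt, f.txt}
After op 30 (git reset b.txt): modified={a.txt, b.txt, c.txt, d.txt, e.txt, f.txt} staged={a.txt, e.txt, f.txt}
Final staged set: {a.txt, e.txt, f.txt} -> count=3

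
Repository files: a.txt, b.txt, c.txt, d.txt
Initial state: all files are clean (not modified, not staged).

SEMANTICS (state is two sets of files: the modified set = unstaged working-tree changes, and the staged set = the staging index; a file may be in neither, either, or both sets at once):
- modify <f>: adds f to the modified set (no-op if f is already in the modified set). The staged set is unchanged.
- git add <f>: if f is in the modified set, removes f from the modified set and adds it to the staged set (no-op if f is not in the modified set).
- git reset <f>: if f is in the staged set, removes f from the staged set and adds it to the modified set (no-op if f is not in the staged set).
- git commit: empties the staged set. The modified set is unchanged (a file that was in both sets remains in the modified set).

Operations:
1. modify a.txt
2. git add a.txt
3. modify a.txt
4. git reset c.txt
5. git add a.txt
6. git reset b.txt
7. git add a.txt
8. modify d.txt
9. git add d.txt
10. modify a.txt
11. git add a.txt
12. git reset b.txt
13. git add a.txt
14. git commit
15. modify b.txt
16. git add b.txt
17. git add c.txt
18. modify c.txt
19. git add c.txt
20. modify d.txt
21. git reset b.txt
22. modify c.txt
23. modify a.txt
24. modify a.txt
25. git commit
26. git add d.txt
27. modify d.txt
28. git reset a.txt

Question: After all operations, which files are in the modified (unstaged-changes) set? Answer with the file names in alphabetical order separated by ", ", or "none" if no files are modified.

Answer: a.txt, b.txt, c.txt, d.txt

Derivation:
After op 1 (modify a.txt): modified={a.txt} staged={none}
After op 2 (git add a.txt): modified={none} staged={a.txt}
After op 3 (modify a.txt): modified={a.txt} staged={a.txt}
After op 4 (git reset c.txt): modified={a.txt} staged={a.txt}
After op 5 (git add a.txt): modified={none} staged={a.txt}
After op 6 (git reset b.txt): modified={none} staged={a.txt}
After op 7 (git add a.txt): modified={none} staged={a.txt}
After op 8 (modify d.txt): modified={d.txt} staged={a.txt}
After op 9 (git add d.txt): modified={none} staged={a.txt, d.txt}
After op 10 (modify a.txt): modified={a.txt} staged={a.txt, d.txt}
After op 11 (git add a.txt): modified={none} staged={a.txt, d.txt}
After op 12 (git reset b.txt): modified={none} staged={a.txt, d.txt}
After op 13 (git add a.txt): modified={none} staged={a.txt, d.txt}
After op 14 (git commit): modified={none} staged={none}
After op 15 (modify b.txt): modified={b.txt} staged={none}
After op 16 (git add b.txt): modified={none} staged={b.txt}
After op 17 (git add c.txt): modified={none} staged={b.txt}
After op 18 (modify c.txt): modified={c.txt} staged={b.txt}
After op 19 (git add c.txt): modified={none} staged={b.txt, c.txt}
After op 20 (modify d.txt): modified={d.txt} staged={b.txt, c.txt}
After op 21 (git reset b.txt): modified={b.txt, d.txt} staged={c.txt}
After op 22 (modify c.txt): modified={b.txt, c.txt, d.txt} staged={c.txt}
After op 23 (modify a.txt): modified={a.txt, b.txt, c.txt, d.txt} staged={c.txt}
After op 24 (modify a.txt): modified={a.txt, b.txt, c.txt, d.txt} staged={c.txt}
After op 25 (git commit): modified={a.txt, b.txt, c.txt, d.txt} staged={none}
After op 26 (git add d.txt): modified={a.txt, b.txt, c.txt} staged={d.txt}
After op 27 (modify d.txt): modified={a.txt, b.txt, c.txt, d.txt} staged={d.txt}
After op 28 (git reset a.txt): modified={a.txt, b.txt, c.txt, d.txt} staged={d.txt}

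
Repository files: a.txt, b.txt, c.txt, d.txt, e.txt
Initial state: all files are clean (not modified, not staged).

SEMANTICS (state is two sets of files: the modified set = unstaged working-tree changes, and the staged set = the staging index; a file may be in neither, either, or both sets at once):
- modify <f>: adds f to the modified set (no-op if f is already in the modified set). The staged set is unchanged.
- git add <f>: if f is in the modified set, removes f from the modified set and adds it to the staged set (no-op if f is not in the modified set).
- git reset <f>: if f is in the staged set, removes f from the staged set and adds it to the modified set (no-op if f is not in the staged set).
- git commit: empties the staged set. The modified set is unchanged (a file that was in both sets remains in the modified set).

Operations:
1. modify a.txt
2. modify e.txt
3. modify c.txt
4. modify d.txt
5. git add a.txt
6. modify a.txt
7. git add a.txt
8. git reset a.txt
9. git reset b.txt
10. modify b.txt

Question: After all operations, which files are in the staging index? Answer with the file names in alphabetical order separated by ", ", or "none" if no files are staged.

Answer: none

Derivation:
After op 1 (modify a.txt): modified={a.txt} staged={none}
After op 2 (modify e.txt): modified={a.txt, e.txt} staged={none}
After op 3 (modify c.txt): modified={a.txt, c.txt, e.txt} staged={none}
After op 4 (modify d.txt): modified={a.txt, c.txt, d.txt, e.txt} staged={none}
After op 5 (git add a.txt): modified={c.txt, d.txt, e.txt} staged={a.txt}
After op 6 (modify a.txt): modified={a.txt, c.txt, d.txt, e.txt} staged={a.txt}
After op 7 (git add a.txt): modified={c.txt, d.txt, e.txt} staged={a.txt}
After op 8 (git reset a.txt): modified={a.txt, c.txt, d.txt, e.txt} staged={none}
After op 9 (git reset b.txt): modified={a.txt, c.txt, d.txt, e.txt} staged={none}
After op 10 (modify b.txt): modified={a.txt, b.txt, c.txt, d.txt, e.txt} staged={none}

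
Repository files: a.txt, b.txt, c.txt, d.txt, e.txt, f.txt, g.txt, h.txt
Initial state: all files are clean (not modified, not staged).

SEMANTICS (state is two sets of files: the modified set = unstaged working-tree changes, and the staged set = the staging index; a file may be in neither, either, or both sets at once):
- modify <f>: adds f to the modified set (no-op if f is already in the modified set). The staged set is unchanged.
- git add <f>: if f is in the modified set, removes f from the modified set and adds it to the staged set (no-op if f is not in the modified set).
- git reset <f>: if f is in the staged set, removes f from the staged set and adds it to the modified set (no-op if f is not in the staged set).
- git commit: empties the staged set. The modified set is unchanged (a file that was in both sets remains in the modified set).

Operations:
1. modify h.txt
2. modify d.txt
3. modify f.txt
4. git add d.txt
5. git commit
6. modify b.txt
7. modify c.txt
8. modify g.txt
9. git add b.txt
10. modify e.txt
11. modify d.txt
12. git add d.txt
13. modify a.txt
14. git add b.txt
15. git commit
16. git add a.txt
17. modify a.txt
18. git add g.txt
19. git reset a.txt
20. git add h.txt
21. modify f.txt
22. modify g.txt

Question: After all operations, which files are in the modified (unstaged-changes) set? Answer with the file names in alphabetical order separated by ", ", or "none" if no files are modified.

After op 1 (modify h.txt): modified={h.txt} staged={none}
After op 2 (modify d.txt): modified={d.txt, h.txt} staged={none}
After op 3 (modify f.txt): modified={d.txt, f.txt, h.txt} staged={none}
After op 4 (git add d.txt): modified={f.txt, h.txt} staged={d.txt}
After op 5 (git commit): modified={f.txt, h.txt} staged={none}
After op 6 (modify b.txt): modified={b.txt, f.txt, h.txt} staged={none}
After op 7 (modify c.txt): modified={b.txt, c.txt, f.txt, h.txt} staged={none}
After op 8 (modify g.txt): modified={b.txt, c.txt, f.txt, g.txt, h.txt} staged={none}
After op 9 (git add b.txt): modified={c.txt, f.txt, g.txt, h.txt} staged={b.txt}
After op 10 (modify e.txt): modified={c.txt, e.txt, f.txt, g.txt, h.txt} staged={b.txt}
After op 11 (modify d.txt): modified={c.txt, d.txt, e.txt, f.txt, g.txt, h.txt} staged={b.txt}
After op 12 (git add d.txt): modified={c.txt, e.txt, f.txt, g.txt, h.txt} staged={b.txt, d.txt}
After op 13 (modify a.txt): modified={a.txt, c.txt, e.txt, f.txt, g.txt, h.txt} staged={b.txt, d.txt}
After op 14 (git add b.txt): modified={a.txt, c.txt, e.txt, f.txt, g.txt, h.txt} staged={b.txt, d.txt}
After op 15 (git commit): modified={a.txt, c.txt, e.txt, f.txt, g.txt, h.txt} staged={none}
After op 16 (git add a.txt): modified={c.txt, e.txt, f.txt, g.txt, h.txt} staged={a.txt}
After op 17 (modify a.txt): modified={a.txt, c.txt, e.txt, f.txt, g.txt, h.txt} staged={a.txt}
After op 18 (git add g.txt): modified={a.txt, c.txt, e.txt, f.txt, h.txt} staged={a.txt, g.txt}
After op 19 (git reset a.txt): modified={a.txt, c.txt, e.txt, f.txt, h.txt} staged={g.txt}
After op 20 (git add h.txt): modified={a.txt, c.txt, e.txt, f.txt} staged={g.txt, h.txt}
After op 21 (modify f.txt): modified={a.txt, c.txt, e.txt, f.txt} staged={g.txt, h.txt}
After op 22 (modify g.txt): modified={a.txt, c.txt, e.txt, f.txt, g.txt} staged={g.txt, h.txt}

Answer: a.txt, c.txt, e.txt, f.txt, g.txt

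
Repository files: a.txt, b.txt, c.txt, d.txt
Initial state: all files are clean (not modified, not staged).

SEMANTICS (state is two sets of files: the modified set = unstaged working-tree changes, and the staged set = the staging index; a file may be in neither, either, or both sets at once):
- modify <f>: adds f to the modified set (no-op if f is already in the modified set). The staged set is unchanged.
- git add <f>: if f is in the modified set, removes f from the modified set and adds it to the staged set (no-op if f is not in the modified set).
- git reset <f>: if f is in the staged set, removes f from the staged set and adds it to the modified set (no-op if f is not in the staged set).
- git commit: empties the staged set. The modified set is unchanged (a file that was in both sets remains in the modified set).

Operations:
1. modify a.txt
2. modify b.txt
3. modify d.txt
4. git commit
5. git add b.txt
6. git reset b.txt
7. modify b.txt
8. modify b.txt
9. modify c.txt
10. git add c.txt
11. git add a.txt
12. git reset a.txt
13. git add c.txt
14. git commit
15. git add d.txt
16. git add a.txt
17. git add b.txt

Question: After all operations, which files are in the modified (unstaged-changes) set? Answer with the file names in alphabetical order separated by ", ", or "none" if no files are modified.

Answer: none

Derivation:
After op 1 (modify a.txt): modified={a.txt} staged={none}
After op 2 (modify b.txt): modified={a.txt, b.txt} staged={none}
After op 3 (modify d.txt): modified={a.txt, b.txt, d.txt} staged={none}
After op 4 (git commit): modified={a.txt, b.txt, d.txt} staged={none}
After op 5 (git add b.txt): modified={a.txt, d.txt} staged={b.txt}
After op 6 (git reset b.txt): modified={a.txt, b.txt, d.txt} staged={none}
After op 7 (modify b.txt): modified={a.txt, b.txt, d.txt} staged={none}
After op 8 (modify b.txt): modified={a.txt, b.txt, d.txt} staged={none}
After op 9 (modify c.txt): modified={a.txt, b.txt, c.txt, d.txt} staged={none}
After op 10 (git add c.txt): modified={a.txt, b.txt, d.txt} staged={c.txt}
After op 11 (git add a.txt): modified={b.txt, d.txt} staged={a.txt, c.txt}
After op 12 (git reset a.txt): modified={a.txt, b.txt, d.txt} staged={c.txt}
After op 13 (git add c.txt): modified={a.txt, b.txt, d.txt} staged={c.txt}
After op 14 (git commit): modified={a.txt, b.txt, d.txt} staged={none}
After op 15 (git add d.txt): modified={a.txt, b.txt} staged={d.txt}
After op 16 (git add a.txt): modified={b.txt} staged={a.txt, d.txt}
After op 17 (git add b.txt): modified={none} staged={a.txt, b.txt, d.txt}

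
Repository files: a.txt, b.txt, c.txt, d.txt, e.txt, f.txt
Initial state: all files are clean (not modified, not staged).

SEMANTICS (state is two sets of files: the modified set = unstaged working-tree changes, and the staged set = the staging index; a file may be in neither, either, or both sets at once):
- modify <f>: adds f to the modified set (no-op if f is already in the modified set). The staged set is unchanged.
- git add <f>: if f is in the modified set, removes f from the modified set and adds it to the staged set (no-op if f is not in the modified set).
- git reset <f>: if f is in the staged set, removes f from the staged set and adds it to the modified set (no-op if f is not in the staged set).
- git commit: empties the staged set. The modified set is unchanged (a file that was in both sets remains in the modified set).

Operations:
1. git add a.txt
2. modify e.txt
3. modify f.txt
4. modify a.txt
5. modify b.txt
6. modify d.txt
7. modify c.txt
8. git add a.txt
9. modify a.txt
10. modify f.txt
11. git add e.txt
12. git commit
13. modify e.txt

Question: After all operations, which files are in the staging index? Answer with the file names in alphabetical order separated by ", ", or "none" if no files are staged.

After op 1 (git add a.txt): modified={none} staged={none}
After op 2 (modify e.txt): modified={e.txt} staged={none}
After op 3 (modify f.txt): modified={e.txt, f.txt} staged={none}
After op 4 (modify a.txt): modified={a.txt, e.txt, f.txt} staged={none}
After op 5 (modify b.txt): modified={a.txt, b.txt, e.txt, f.txt} staged={none}
After op 6 (modify d.txt): modified={a.txt, b.txt, d.txt, e.txt, f.txt} staged={none}
After op 7 (modify c.txt): modified={a.txt, b.txt, c.txt, d.txt, e.txt, f.txt} staged={none}
After op 8 (git add a.txt): modified={b.txt, c.txt, d.txt, e.txt, f.txt} staged={a.txt}
After op 9 (modify a.txt): modified={a.txt, b.txt, c.txt, d.txt, e.txt, f.txt} staged={a.txt}
After op 10 (modify f.txt): modified={a.txt, b.txt, c.txt, d.txt, e.txt, f.txt} staged={a.txt}
After op 11 (git add e.txt): modified={a.txt, b.txt, c.txt, d.txt, f.txt} staged={a.txt, e.txt}
After op 12 (git commit): modified={a.txt, b.txt, c.txt, d.txt, f.txt} staged={none}
After op 13 (modify e.txt): modified={a.txt, b.txt, c.txt, d.txt, e.txt, f.txt} staged={none}

Answer: none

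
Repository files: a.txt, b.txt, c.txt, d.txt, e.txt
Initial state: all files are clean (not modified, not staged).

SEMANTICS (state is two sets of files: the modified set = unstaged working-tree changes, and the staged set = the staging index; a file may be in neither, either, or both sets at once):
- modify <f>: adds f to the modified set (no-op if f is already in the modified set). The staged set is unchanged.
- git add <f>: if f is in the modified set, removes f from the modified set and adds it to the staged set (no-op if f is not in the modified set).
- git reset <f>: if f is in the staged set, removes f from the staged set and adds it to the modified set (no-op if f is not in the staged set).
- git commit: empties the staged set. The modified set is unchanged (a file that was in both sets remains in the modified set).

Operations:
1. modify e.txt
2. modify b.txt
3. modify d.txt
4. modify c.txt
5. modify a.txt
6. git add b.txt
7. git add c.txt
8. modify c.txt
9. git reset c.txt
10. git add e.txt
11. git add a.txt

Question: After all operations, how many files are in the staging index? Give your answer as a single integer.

After op 1 (modify e.txt): modified={e.txt} staged={none}
After op 2 (modify b.txt): modified={b.txt, e.txt} staged={none}
After op 3 (modify d.txt): modified={b.txt, d.txt, e.txt} staged={none}
After op 4 (modify c.txt): modified={b.txt, c.txt, d.txt, e.txt} staged={none}
After op 5 (modify a.txt): modified={a.txt, b.txt, c.txt, d.txt, e.txt} staged={none}
After op 6 (git add b.txt): modified={a.txt, c.txt, d.txt, e.txt} staged={b.txt}
After op 7 (git add c.txt): modified={a.txt, d.txt, e.txt} staged={b.txt, c.txt}
After op 8 (modify c.txt): modified={a.txt, c.txt, d.txt, e.txt} staged={b.txt, c.txt}
After op 9 (git reset c.txt): modified={a.txt, c.txt, d.txt, e.txt} staged={b.txt}
After op 10 (git add e.txt): modified={a.txt, c.txt, d.txt} staged={b.txt, e.txt}
After op 11 (git add a.txt): modified={c.txt, d.txt} staged={a.txt, b.txt, e.txt}
Final staged set: {a.txt, b.txt, e.txt} -> count=3

Answer: 3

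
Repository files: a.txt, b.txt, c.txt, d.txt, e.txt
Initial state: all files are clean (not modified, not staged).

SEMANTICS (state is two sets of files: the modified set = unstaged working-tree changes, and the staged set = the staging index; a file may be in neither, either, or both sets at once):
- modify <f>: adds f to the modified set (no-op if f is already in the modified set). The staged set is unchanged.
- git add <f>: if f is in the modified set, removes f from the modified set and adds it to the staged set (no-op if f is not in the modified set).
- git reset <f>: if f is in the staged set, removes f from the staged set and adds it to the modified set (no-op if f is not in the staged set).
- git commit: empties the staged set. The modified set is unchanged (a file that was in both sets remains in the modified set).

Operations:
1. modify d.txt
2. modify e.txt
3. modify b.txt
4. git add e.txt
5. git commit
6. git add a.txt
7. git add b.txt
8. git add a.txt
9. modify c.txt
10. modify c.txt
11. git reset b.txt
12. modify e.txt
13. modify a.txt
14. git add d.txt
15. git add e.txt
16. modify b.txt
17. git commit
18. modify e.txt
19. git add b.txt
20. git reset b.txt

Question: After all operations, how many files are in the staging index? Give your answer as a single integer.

Answer: 0

Derivation:
After op 1 (modify d.txt): modified={d.txt} staged={none}
After op 2 (modify e.txt): modified={d.txt, e.txt} staged={none}
After op 3 (modify b.txt): modified={b.txt, d.txt, e.txt} staged={none}
After op 4 (git add e.txt): modified={b.txt, d.txt} staged={e.txt}
After op 5 (git commit): modified={b.txt, d.txt} staged={none}
After op 6 (git add a.txt): modified={b.txt, d.txt} staged={none}
After op 7 (git add b.txt): modified={d.txt} staged={b.txt}
After op 8 (git add a.txt): modified={d.txt} staged={b.txt}
After op 9 (modify c.txt): modified={c.txt, d.txt} staged={b.txt}
After op 10 (modify c.txt): modified={c.txt, d.txt} staged={b.txt}
After op 11 (git reset b.txt): modified={b.txt, c.txt, d.txt} staged={none}
After op 12 (modify e.txt): modified={b.txt, c.txt, d.txt, e.txt} staged={none}
After op 13 (modify a.txt): modified={a.txt, b.txt, c.txt, d.txt, e.txt} staged={none}
After op 14 (git add d.txt): modified={a.txt, b.txt, c.txt, e.txt} staged={d.txt}
After op 15 (git add e.txt): modified={a.txt, b.txt, c.txt} staged={d.txt, e.txt}
After op 16 (modify b.txt): modified={a.txt, b.txt, c.txt} staged={d.txt, e.txt}
After op 17 (git commit): modified={a.txt, b.txt, c.txt} staged={none}
After op 18 (modify e.txt): modified={a.txt, b.txt, c.txt, e.txt} staged={none}
After op 19 (git add b.txt): modified={a.txt, c.txt, e.txt} staged={b.txt}
After op 20 (git reset b.txt): modified={a.txt, b.txt, c.txt, e.txt} staged={none}
Final staged set: {none} -> count=0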